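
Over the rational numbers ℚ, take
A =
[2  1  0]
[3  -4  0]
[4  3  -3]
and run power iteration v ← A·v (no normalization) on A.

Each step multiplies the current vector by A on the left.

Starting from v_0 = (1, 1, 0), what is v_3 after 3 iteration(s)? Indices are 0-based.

v_3 = (23, -37, 95)

v_0 = (1, 1, 0).
v_1 = A·v_0 = (3, -1, 7).
v_2 = A·v_1 = (5, 13, -12).
v_3 = A·v_2 = (23, -37, 95).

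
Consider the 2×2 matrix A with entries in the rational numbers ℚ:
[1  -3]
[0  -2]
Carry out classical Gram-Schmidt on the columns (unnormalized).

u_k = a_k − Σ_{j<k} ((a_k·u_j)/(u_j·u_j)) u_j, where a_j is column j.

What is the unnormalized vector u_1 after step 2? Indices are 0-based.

Step 1: u_0 = a_0 = (1, 0).
Step 2: u_1 = a_1 − (-3)·u_0 = (0, -2).

u_1 = (0, -2)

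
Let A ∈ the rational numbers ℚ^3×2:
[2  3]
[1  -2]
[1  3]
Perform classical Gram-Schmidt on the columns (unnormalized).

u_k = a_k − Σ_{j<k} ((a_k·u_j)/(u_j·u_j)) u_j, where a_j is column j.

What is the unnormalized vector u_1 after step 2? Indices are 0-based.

Step 1: u_0 = a_0 = (2, 1, 1).
Step 2: u_1 = a_1 − (7/6)·u_0 = (2/3, -19/6, 11/6).

u_1 = (2/3, -19/6, 11/6)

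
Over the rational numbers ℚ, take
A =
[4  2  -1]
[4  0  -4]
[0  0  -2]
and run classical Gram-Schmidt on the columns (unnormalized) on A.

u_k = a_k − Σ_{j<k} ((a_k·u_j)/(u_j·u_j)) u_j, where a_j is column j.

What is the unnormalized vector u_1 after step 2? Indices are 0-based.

u_1 = (1, -1, 0)

Step 1: u_0 = a_0 = (4, 4, 0).
Step 2: u_1 = a_1 − (1/4)·u_0 = (1, -1, 0).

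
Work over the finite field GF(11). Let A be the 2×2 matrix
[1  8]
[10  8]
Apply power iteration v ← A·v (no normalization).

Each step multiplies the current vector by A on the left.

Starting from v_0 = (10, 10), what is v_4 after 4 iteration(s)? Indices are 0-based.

v_0 = (10, 10).
v_1 = A·v_0 = (2, 4).
v_2 = A·v_1 = (1, 8).
v_3 = A·v_2 = (10, 8).
v_4 = A·v_3 = (8, 10).

v_4 = (8, 10)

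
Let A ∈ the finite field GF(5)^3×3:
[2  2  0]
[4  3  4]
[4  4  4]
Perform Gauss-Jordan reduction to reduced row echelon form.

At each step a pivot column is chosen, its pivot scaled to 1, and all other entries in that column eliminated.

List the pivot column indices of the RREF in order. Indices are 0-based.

step 1: normalize row 0 (÷2) = (1, 1, 0)
  row 1: subtract 4×row0 = (0, 4, 4)
  row 2: subtract 4×row0 = (0, 0, 4)
step 2: normalize row 1 (÷4) = (0, 1, 1)
  row 0: subtract 1×row1 = (1, 0, 4)
step 3: normalize row 2 (÷4) = (0, 0, 1)
  row 0: subtract 4×row2 = (1, 0, 0)
  row 1: subtract 1×row2 = (0, 1, 0)

pivot columns: 0, 1, 2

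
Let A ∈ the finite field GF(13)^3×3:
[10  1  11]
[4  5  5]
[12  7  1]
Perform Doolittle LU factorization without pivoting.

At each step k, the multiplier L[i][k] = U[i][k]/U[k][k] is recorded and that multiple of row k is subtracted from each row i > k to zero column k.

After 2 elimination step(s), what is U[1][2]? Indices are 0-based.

U[1][2] = 11

k=0: U[0][0]=10
  eliminate (1,0): mult=3, new row 1: (0, 2, 11); set L[1][0]=3
  eliminate (2,0): mult=9, new row 2: (0, 11, 6); set L[2][0]=9
k=1: U[1][1]=2
  eliminate (2,1): mult=12, new row 2: (0, 0, 4); set L[2][1]=12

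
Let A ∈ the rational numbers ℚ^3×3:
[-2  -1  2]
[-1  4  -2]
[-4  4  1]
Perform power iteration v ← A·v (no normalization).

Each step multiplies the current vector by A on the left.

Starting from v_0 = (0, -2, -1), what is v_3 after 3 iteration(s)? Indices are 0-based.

v_0 = (0, -2, -1).
v_1 = A·v_0 = (0, -6, -9).
v_2 = A·v_1 = (-12, -6, -33).
v_3 = A·v_2 = (-36, 54, -9).

v_3 = (-36, 54, -9)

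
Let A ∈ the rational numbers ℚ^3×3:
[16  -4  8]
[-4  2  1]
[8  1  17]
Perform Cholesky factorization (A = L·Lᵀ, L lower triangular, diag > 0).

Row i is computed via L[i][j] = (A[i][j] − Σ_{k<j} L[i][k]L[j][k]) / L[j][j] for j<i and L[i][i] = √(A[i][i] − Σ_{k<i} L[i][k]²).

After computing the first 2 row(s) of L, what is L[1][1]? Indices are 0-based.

L[1][1] = 1

Step 1: L[0][0] = √(16) = 4.
  L[1][0] = (-4) / L[0][0] = -1.
Step 2: L[1][1] = √(1) = 1.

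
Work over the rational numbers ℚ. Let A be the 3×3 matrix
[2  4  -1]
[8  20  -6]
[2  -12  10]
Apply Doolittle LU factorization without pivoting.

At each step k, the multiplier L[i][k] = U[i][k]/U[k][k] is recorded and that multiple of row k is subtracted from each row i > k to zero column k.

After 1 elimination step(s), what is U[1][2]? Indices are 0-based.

k=0: U[0][0]=2
  eliminate (1,0): mult=4, new row 1: (0, 4, -2); set L[1][0]=4
  eliminate (2,0): mult=1, new row 2: (0, -16, 11); set L[2][0]=1

U[1][2] = -2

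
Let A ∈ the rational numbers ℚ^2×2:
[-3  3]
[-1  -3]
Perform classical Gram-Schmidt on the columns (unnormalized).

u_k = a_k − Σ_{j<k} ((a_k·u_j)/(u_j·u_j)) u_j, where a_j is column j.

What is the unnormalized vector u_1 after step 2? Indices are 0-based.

u_1 = (6/5, -18/5)

Step 1: u_0 = a_0 = (-3, -1).
Step 2: u_1 = a_1 − (-3/5)·u_0 = (6/5, -18/5).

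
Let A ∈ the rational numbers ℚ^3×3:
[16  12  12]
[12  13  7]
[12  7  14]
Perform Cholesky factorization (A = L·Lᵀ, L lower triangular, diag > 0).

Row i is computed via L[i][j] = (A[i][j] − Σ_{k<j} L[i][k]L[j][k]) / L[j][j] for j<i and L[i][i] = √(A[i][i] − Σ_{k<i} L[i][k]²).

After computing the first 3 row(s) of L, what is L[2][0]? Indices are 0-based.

Step 1: L[0][0] = √(16) = 4.
  L[1][0] = (12) / L[0][0] = 3.
Step 2: L[1][1] = √(4) = 2.
  L[2][0] = (12) / L[0][0] = 3.
  L[2][1] = (-2) / L[1][1] = -1.
Step 3: L[2][2] = √(4) = 2.

L[2][0] = 3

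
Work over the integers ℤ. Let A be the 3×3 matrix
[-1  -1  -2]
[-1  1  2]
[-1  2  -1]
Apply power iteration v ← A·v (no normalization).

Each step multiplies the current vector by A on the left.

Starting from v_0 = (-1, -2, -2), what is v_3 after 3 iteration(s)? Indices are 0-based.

v_3 = (46, -46, -12)

v_0 = (-1, -2, -2).
v_1 = A·v_0 = (7, -5, -1).
v_2 = A·v_1 = (0, -14, -16).
v_3 = A·v_2 = (46, -46, -12).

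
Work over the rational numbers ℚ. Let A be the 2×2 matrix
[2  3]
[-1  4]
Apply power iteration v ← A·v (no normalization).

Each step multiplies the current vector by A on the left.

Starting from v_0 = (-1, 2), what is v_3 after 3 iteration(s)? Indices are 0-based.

v_3 = (166, 93)

v_0 = (-1, 2).
v_1 = A·v_0 = (4, 9).
v_2 = A·v_1 = (35, 32).
v_3 = A·v_2 = (166, 93).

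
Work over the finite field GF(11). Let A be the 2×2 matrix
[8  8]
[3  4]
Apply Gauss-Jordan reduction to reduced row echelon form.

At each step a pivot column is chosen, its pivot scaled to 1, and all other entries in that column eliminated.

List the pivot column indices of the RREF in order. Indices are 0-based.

pivot columns: 0, 1

step 1: normalize row 0 (÷8) = (1, 1)
  row 1: subtract 3×row0 = (0, 1)
step 2: normalize row 1 (÷1) = (0, 1)
  row 0: subtract 1×row1 = (1, 0)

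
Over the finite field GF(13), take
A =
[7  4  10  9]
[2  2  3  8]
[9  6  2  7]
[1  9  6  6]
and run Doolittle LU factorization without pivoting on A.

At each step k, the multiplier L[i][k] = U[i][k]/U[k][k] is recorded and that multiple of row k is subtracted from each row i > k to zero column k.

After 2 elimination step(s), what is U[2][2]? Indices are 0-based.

U[2][2] = 2

[col 0] pivot 7
  R1 -= 4*R0 → (0, 12, 2, 11)  (L[1][0] := 4)
  R2 -= 5*R0 → (0, 12, 4, 1)  (L[2][0] := 5)
  R3 -= 2*R0 → (0, 1, 12, 1)  (L[3][0] := 2)
[col 1] pivot 12
  R2 -= 1*R1 → (0, 0, 2, 3)  (L[2][1] := 1)
  R3 -= 12*R1 → (0, 0, 1, 12)  (L[3][1] := 12)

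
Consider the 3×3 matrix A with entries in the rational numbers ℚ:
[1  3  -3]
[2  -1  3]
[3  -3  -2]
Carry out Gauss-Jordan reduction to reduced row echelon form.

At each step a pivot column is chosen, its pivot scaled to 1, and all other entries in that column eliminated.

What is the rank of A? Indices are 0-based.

[1] R0 /= 1  ⇒  (1, 3, -3)
     R1 -= 2·R0  ⇒  (0, -7, 9)
     R2 -= 3·R0  ⇒  (0, -12, 7)
[2] R1 /= -7  ⇒  (0, 1, -9/7)
     R0 -= 3·R1  ⇒  (1, 0, 6/7)
     R2 -= -12·R1  ⇒  (0, 0, -59/7)
[3] R2 /= -59/7  ⇒  (0, 0, 1)
     R0 -= 6/7·R2  ⇒  (1, 0, 0)
     R1 -= -9/7·R2  ⇒  (0, 1, 0)

rank = 3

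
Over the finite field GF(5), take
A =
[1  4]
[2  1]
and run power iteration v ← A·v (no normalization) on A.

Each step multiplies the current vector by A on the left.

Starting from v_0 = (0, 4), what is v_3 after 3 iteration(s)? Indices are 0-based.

v_0 = (0, 4).
v_1 = A·v_0 = (1, 4).
v_2 = A·v_1 = (2, 1).
v_3 = A·v_2 = (1, 0).

v_3 = (1, 0)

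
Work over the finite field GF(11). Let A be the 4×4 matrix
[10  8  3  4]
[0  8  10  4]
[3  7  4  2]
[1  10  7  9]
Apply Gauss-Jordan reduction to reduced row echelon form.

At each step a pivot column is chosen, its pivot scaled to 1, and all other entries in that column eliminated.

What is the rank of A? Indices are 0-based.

[1] R0 /= 10  ⇒  (1, 3, 8, 7)
     R2 -= 3·R0  ⇒  (0, 9, 2, 3)
     R3 -= 1·R0  ⇒  (0, 7, 10, 2)
[2] R1 /= 8  ⇒  (0, 1, 4, 6)
     R0 -= 3·R1  ⇒  (1, 0, 7, 0)
     R2 -= 9·R1  ⇒  (0, 0, 10, 4)
     R3 -= 7·R1  ⇒  (0, 0, 4, 4)
[3] R2 /= 10  ⇒  (0, 0, 1, 7)
     R0 -= 7·R2  ⇒  (1, 0, 0, 6)
     R1 -= 4·R2  ⇒  (0, 1, 0, 0)
     R3 -= 4·R2  ⇒  (0, 0, 0, 9)
[4] R3 /= 9  ⇒  (0, 0, 0, 1)
     R0 -= 6·R3  ⇒  (1, 0, 0, 0)
     R2 -= 7·R3  ⇒  (0, 0, 1, 0)

rank = 4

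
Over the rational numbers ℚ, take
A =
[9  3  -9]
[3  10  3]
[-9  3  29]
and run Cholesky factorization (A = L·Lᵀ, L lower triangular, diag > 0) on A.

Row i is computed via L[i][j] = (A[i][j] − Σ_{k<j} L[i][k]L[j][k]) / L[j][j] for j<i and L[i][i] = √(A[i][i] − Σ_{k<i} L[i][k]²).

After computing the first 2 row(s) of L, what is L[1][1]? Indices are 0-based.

L[1][1] = 3

Step 1: L[0][0] = √(9) = 3.
  L[1][0] = (3) / L[0][0] = 1.
Step 2: L[1][1] = √(9) = 3.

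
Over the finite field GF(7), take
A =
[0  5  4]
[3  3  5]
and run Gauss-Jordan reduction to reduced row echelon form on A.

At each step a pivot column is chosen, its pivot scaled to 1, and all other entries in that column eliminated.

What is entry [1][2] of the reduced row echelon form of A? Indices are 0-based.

M[1][2] = 5

step 1: exchange rows 0,1
step 1: normalize row 0 (÷3) = (1, 1, 4)
step 2: normalize row 1 (÷5) = (0, 1, 5)
  row 0: subtract 1×row1 = (1, 0, 6)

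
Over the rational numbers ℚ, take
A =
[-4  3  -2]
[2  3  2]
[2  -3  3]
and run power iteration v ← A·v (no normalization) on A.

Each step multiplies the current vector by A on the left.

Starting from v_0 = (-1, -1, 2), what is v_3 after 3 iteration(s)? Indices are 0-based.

v_0 = (-1, -1, 2).
v_1 = A·v_0 = (-3, -1, 7).
v_2 = A·v_1 = (-5, 5, 18).
v_3 = A·v_2 = (-1, 41, 29).

v_3 = (-1, 41, 29)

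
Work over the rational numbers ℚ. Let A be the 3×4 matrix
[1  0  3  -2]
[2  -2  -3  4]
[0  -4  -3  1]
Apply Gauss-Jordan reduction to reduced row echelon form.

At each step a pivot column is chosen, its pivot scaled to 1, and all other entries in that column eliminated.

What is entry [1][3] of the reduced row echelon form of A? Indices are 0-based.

[1] R0 /= 1  ⇒  (1, 0, 3, -2)
     R1 -= 2·R0  ⇒  (0, -2, -9, 8)
[2] R1 /= -2  ⇒  (0, 1, 9/2, -4)
     R2 -= -4·R1  ⇒  (0, 0, 15, -15)
[3] R2 /= 15  ⇒  (0, 0, 1, -1)
     R0 -= 3·R2  ⇒  (1, 0, 0, 1)
     R1 -= 9/2·R2  ⇒  (0, 1, 0, 1/2)

M[1][3] = 1/2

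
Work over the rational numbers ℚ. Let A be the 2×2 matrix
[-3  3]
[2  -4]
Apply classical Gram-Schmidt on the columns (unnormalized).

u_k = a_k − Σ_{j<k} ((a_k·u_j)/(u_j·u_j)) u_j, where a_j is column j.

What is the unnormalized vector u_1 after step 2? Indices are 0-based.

u_1 = (-12/13, -18/13)

Step 1: u_0 = a_0 = (-3, 2).
Step 2: u_1 = a_1 − (-17/13)·u_0 = (-12/13, -18/13).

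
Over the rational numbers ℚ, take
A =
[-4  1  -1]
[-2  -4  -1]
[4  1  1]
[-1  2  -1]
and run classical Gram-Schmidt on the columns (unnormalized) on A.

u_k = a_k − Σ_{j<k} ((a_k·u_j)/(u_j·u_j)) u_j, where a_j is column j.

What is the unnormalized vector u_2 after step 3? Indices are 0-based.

Step 1: u_0 = a_0 = (-4, -2, 4, -1).
Step 2: u_1 = a_1 − (6/37)·u_0 = (61/37, -136/37, 13/37, 80/37).
Step 3: u_2 = a_2 − (11/37)·u_0 − (4/389)·u_1 = (67/389, -143/389, -75/389, -282/389).

u_2 = (67/389, -143/389, -75/389, -282/389)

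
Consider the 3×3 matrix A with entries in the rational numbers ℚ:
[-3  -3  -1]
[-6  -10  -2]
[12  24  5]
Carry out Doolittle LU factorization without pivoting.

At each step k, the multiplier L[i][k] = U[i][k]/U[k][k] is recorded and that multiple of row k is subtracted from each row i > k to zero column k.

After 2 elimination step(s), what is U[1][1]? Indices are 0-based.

U[1][1] = -4

k=0: U[0][0]=-3
  eliminate (1,0): mult=2, new row 1: (0, -4, 0); set L[1][0]=2
  eliminate (2,0): mult=-4, new row 2: (0, 12, 1); set L[2][0]=-4
k=1: U[1][1]=-4
  eliminate (2,1): mult=-3, new row 2: (0, 0, 1); set L[2][1]=-3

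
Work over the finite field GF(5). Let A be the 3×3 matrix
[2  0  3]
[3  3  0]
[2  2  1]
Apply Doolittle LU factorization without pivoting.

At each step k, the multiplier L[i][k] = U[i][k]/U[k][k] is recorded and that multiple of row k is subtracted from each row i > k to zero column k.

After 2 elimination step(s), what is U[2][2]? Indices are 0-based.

U[2][2] = 1

k=0: U[0][0]=2
  eliminate (1,0): mult=4, new row 1: (0, 3, 3); set L[1][0]=4
  eliminate (2,0): mult=1, new row 2: (0, 2, 3); set L[2][0]=1
k=1: U[1][1]=3
  eliminate (2,1): mult=4, new row 2: (0, 0, 1); set L[2][1]=4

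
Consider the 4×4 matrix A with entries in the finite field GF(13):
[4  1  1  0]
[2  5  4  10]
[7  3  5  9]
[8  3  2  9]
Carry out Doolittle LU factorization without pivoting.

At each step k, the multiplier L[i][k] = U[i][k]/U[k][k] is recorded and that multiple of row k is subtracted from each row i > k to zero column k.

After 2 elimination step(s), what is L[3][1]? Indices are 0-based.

L[3][1] = 6

k=0: U[0][0]=4
  eliminate (1,0): mult=7, new row 1: (0, 11, 10, 10); set L[1][0]=7
  eliminate (2,0): mult=5, new row 2: (0, 11, 0, 9); set L[2][0]=5
  eliminate (3,0): mult=2, new row 3: (0, 1, 0, 9); set L[3][0]=2
k=1: U[1][1]=11
  eliminate (2,1): mult=1, new row 2: (0, 0, 3, 12); set L[2][1]=1
  eliminate (3,1): mult=6, new row 3: (0, 0, 5, 1); set L[3][1]=6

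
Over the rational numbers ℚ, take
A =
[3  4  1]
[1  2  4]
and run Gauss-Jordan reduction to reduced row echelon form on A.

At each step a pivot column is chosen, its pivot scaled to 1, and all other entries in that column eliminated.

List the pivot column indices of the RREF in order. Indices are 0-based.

pivot columns: 0, 1

pivot(0,0)=3: scale R0 → (1, 4/3, 1/3)
  clear (1,0): R1 −= (1)R0 → (0, 2/3, 11/3)
pivot(1,1)=2/3: scale R1 → (0, 1, 11/2)
  clear (0,1): R0 −= (4/3)R1 → (1, 0, -7)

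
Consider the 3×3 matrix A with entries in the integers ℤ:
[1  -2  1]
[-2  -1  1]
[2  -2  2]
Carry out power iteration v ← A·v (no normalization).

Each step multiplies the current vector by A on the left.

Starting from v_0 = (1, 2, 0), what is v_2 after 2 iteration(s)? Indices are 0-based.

v_0 = (1, 2, 0).
v_1 = A·v_0 = (-3, -4, -2).
v_2 = A·v_1 = (3, 8, -2).

v_2 = (3, 8, -2)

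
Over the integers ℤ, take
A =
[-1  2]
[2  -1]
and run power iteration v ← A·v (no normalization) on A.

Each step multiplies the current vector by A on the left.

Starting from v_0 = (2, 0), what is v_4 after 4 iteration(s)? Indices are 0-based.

v_4 = (82, -80)

v_0 = (2, 0).
v_1 = A·v_0 = (-2, 4).
v_2 = A·v_1 = (10, -8).
v_3 = A·v_2 = (-26, 28).
v_4 = A·v_3 = (82, -80).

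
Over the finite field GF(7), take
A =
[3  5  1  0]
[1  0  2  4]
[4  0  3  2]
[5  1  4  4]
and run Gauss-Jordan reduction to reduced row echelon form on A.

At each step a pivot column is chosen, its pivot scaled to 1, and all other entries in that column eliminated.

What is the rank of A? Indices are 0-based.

pivot(0,0)=3: scale R0 → (1, 4, 5, 0)
  clear (1,0): R1 −= (1)R0 → (0, 3, 4, 4)
  clear (2,0): R2 −= (4)R0 → (0, 5, 4, 2)
  clear (3,0): R3 −= (5)R0 → (0, 2, 0, 4)
pivot(1,1)=3: scale R1 → (0, 1, 6, 6)
  clear (0,1): R0 −= (4)R1 → (1, 0, 2, 4)
  clear (2,1): R2 −= (5)R1 → (0, 0, 2, 0)
  clear (3,1): R3 −= (2)R1 → (0, 0, 2, 6)
pivot(2,2)=2: scale R2 → (0, 0, 1, 0)
  clear (0,2): R0 −= (2)R2 → (1, 0, 0, 4)
  clear (1,2): R1 −= (6)R2 → (0, 1, 0, 6)
  clear (3,2): R3 −= (2)R2 → (0, 0, 0, 6)
pivot(3,3)=6: scale R3 → (0, 0, 0, 1)
  clear (0,3): R0 −= (4)R3 → (1, 0, 0, 0)
  clear (1,3): R1 −= (6)R3 → (0, 1, 0, 0)

rank = 4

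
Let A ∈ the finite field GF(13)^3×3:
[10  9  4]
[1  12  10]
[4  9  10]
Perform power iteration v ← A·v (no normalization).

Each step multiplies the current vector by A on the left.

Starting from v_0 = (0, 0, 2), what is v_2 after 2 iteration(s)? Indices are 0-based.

v_0 = (0, 0, 2).
v_1 = A·v_0 = (8, 7, 7).
v_2 = A·v_1 = (2, 6, 9).

v_2 = (2, 6, 9)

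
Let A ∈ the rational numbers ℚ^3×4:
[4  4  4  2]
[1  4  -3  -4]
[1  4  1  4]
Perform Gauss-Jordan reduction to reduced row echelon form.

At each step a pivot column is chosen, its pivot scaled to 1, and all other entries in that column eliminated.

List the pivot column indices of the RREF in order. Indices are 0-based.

pivot columns: 0, 1, 2

step 1: normalize row 0 (÷4) = (1, 1, 1, 1/2)
  row 1: subtract 1×row0 = (0, 3, -4, -9/2)
  row 2: subtract 1×row0 = (0, 3, 0, 7/2)
step 2: normalize row 1 (÷3) = (0, 1, -4/3, -3/2)
  row 0: subtract 1×row1 = (1, 0, 7/3, 2)
  row 2: subtract 3×row1 = (0, 0, 4, 8)
step 3: normalize row 2 (÷4) = (0, 0, 1, 2)
  row 0: subtract 7/3×row2 = (1, 0, 0, -8/3)
  row 1: subtract -4/3×row2 = (0, 1, 0, 7/6)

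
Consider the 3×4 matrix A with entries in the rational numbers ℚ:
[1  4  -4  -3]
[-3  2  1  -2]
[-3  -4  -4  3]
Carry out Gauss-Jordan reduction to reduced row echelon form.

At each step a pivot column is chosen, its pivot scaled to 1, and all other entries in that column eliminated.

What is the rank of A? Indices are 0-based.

step 1: normalize row 0 (÷1) = (1, 4, -4, -3)
  row 1: subtract -3×row0 = (0, 14, -11, -11)
  row 2: subtract -3×row0 = (0, 8, -16, -6)
step 2: normalize row 1 (÷14) = (0, 1, -11/14, -11/14)
  row 0: subtract 4×row1 = (1, 0, -6/7, 1/7)
  row 2: subtract 8×row1 = (0, 0, -68/7, 2/7)
step 3: normalize row 2 (÷-68/7) = (0, 0, 1, -1/34)
  row 0: subtract -6/7×row2 = (1, 0, 0, 2/17)
  row 1: subtract -11/14×row2 = (0, 1, 0, -55/68)

rank = 3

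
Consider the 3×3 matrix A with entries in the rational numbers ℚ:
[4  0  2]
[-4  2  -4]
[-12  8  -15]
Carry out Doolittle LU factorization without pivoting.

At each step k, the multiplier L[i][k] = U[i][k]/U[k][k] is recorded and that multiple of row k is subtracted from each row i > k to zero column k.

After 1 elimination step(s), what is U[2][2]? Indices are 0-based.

Step 1: pivot at (0,0) is 4.
  row1 ← row1 − (-1)·row0  ⇒  L[1][0]=-1, U row1=(0, 2, -2)
  row2 ← row2 − (-3)·row0  ⇒  L[2][0]=-3, U row2=(0, 8, -9)

U[2][2] = -9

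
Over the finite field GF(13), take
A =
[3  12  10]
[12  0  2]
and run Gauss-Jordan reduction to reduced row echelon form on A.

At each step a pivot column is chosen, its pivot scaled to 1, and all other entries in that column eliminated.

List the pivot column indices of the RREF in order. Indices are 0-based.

step 1: normalize row 0 (÷3) = (1, 4, 12)
  row 1: subtract 12×row0 = (0, 4, 1)
step 2: normalize row 1 (÷4) = (0, 1, 10)
  row 0: subtract 4×row1 = (1, 0, 11)

pivot columns: 0, 1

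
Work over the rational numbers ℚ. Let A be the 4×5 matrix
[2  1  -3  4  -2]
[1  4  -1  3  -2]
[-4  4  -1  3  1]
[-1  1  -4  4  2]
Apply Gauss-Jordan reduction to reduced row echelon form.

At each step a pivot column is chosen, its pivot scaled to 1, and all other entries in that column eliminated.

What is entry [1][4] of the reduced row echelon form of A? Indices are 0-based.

[1] R0 /= 2  ⇒  (1, 1/2, -3/2, 2, -1)
     R1 -= 1·R0  ⇒  (0, 7/2, 1/2, 1, -1)
     R2 -= -4·R0  ⇒  (0, 6, -7, 11, -3)
     R3 -= -1·R0  ⇒  (0, 3/2, -11/2, 6, 1)
[2] R1 /= 7/2  ⇒  (0, 1, 1/7, 2/7, -2/7)
     R0 -= 1/2·R1  ⇒  (1, 0, -11/7, 13/7, -6/7)
     R2 -= 6·R1  ⇒  (0, 0, -55/7, 65/7, -9/7)
     R3 -= 3/2·R1  ⇒  (0, 0, -40/7, 39/7, 10/7)
[3] R2 /= -55/7  ⇒  (0, 0, 1, -13/11, 9/55)
     R0 -= -11/7·R2  ⇒  (1, 0, 0, 0, -3/5)
     R1 -= 1/7·R2  ⇒  (0, 1, 0, 5/11, -17/55)
     R3 -= -40/7·R2  ⇒  (0, 0, 0, -13/11, 26/11)
[4] R3 /= -13/11  ⇒  (0, 0, 0, 1, -2)
     R1 -= 5/11·R3  ⇒  (0, 1, 0, 0, 3/5)
     R2 -= -13/11·R3  ⇒  (0, 0, 1, 0, -11/5)

M[1][4] = 3/5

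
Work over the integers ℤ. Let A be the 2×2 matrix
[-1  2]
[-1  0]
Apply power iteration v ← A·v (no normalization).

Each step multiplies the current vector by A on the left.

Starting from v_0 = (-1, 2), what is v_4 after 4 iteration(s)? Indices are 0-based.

v_0 = (-1, 2).
v_1 = A·v_0 = (5, 1).
v_2 = A·v_1 = (-3, -5).
v_3 = A·v_2 = (-7, 3).
v_4 = A·v_3 = (13, 7).

v_4 = (13, 7)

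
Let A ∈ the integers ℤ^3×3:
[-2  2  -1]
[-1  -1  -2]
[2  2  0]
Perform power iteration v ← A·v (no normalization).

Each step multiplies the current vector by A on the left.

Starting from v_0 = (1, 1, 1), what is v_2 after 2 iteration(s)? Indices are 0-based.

v_0 = (1, 1, 1).
v_1 = A·v_0 = (-1, -4, 4).
v_2 = A·v_1 = (-10, -3, -10).

v_2 = (-10, -3, -10)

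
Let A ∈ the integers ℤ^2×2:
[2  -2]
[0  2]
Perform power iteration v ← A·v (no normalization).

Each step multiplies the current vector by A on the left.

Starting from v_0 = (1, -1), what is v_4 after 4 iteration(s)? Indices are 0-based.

v_4 = (80, -16)

v_0 = (1, -1).
v_1 = A·v_0 = (4, -2).
v_2 = A·v_1 = (12, -4).
v_3 = A·v_2 = (32, -8).
v_4 = A·v_3 = (80, -16).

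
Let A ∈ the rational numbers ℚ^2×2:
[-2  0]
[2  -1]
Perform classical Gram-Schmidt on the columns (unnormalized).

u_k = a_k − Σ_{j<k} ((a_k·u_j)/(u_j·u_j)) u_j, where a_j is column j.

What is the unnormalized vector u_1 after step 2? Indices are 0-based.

Step 1: u_0 = a_0 = (-2, 2).
Step 2: u_1 = a_1 − (-1/4)·u_0 = (-1/2, -1/2).

u_1 = (-1/2, -1/2)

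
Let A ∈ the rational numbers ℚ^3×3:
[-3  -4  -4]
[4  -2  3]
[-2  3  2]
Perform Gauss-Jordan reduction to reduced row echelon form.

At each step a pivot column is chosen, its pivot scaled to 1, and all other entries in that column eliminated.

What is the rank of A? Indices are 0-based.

rank = 3

step 1: normalize row 0 (÷-3) = (1, 4/3, 4/3)
  row 1: subtract 4×row0 = (0, -22/3, -7/3)
  row 2: subtract -2×row0 = (0, 17/3, 14/3)
step 2: normalize row 1 (÷-22/3) = (0, 1, 7/22)
  row 0: subtract 4/3×row1 = (1, 0, 10/11)
  row 2: subtract 17/3×row1 = (0, 0, 63/22)
step 3: normalize row 2 (÷63/22) = (0, 0, 1)
  row 0: subtract 10/11×row2 = (1, 0, 0)
  row 1: subtract 7/22×row2 = (0, 1, 0)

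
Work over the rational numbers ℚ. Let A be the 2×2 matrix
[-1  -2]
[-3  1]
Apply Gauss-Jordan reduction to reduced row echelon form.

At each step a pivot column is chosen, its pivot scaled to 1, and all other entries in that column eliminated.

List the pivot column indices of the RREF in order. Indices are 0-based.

pivot(0,0)=-1: scale R0 → (1, 2)
  clear (1,0): R1 −= (-3)R0 → (0, 7)
pivot(1,1)=7: scale R1 → (0, 1)
  clear (0,1): R0 −= (2)R1 → (1, 0)

pivot columns: 0, 1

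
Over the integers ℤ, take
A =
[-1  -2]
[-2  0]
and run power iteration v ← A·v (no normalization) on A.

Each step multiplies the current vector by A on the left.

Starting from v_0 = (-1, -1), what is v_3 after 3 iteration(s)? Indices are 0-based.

v_3 = (19, 14)

v_0 = (-1, -1).
v_1 = A·v_0 = (3, 2).
v_2 = A·v_1 = (-7, -6).
v_3 = A·v_2 = (19, 14).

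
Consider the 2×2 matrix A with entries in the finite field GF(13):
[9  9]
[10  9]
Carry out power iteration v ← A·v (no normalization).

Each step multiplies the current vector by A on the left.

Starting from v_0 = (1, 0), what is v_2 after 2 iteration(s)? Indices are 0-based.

v_2 = (2, 11)

v_0 = (1, 0).
v_1 = A·v_0 = (9, 10).
v_2 = A·v_1 = (2, 11).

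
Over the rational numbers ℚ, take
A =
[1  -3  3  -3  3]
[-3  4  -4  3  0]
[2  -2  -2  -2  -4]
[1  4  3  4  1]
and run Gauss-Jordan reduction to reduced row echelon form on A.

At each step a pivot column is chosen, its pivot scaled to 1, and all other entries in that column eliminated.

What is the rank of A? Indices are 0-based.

[1] R0 /= 1  ⇒  (1, -3, 3, -3, 3)
     R1 -= -3·R0  ⇒  (0, -5, 5, -6, 9)
     R2 -= 2·R0  ⇒  (0, 4, -8, 4, -10)
     R3 -= 1·R0  ⇒  (0, 7, 0, 7, -2)
[2] R1 /= -5  ⇒  (0, 1, -1, 6/5, -9/5)
     R0 -= -3·R1  ⇒  (1, 0, 0, 3/5, -12/5)
     R2 -= 4·R1  ⇒  (0, 0, -4, -4/5, -14/5)
     R3 -= 7·R1  ⇒  (0, 0, 7, -7/5, 53/5)
[3] R2 /= -4  ⇒  (0, 0, 1, 1/5, 7/10)
     R1 -= -1·R2  ⇒  (0, 1, 0, 7/5, -11/10)
     R3 -= 7·R2  ⇒  (0, 0, 0, -14/5, 57/10)
[4] R3 /= -14/5  ⇒  (0, 0, 0, 1, -57/28)
     R0 -= 3/5·R3  ⇒  (1, 0, 0, 0, -33/28)
     R1 -= 7/5·R3  ⇒  (0, 1, 0, 0, 7/4)
     R2 -= 1/5·R3  ⇒  (0, 0, 1, 0, 31/28)

rank = 4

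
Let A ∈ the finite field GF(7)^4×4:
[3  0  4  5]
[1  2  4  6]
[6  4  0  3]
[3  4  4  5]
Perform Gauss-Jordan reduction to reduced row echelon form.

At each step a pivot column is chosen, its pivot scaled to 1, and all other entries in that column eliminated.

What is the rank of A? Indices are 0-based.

pivot(0,0)=3: scale R0 → (1, 0, 6, 4)
  clear (1,0): R1 −= (1)R0 → (0, 2, 5, 2)
  clear (2,0): R2 −= (6)R0 → (0, 4, 6, 0)
  clear (3,0): R3 −= (3)R0 → (0, 4, 0, 0)
pivot(1,1)=2: scale R1 → (0, 1, 6, 1)
  clear (2,1): R2 −= (4)R1 → (0, 0, 3, 3)
  clear (3,1): R3 −= (4)R1 → (0, 0, 4, 3)
pivot(2,2)=3: scale R2 → (0, 0, 1, 1)
  clear (0,2): R0 −= (6)R2 → (1, 0, 0, 5)
  clear (1,2): R1 −= (6)R2 → (0, 1, 0, 2)
  clear (3,2): R3 −= (4)R2 → (0, 0, 0, 6)
pivot(3,3)=6: scale R3 → (0, 0, 0, 1)
  clear (0,3): R0 −= (5)R3 → (1, 0, 0, 0)
  clear (1,3): R1 −= (2)R3 → (0, 1, 0, 0)
  clear (2,3): R2 −= (1)R3 → (0, 0, 1, 0)

rank = 4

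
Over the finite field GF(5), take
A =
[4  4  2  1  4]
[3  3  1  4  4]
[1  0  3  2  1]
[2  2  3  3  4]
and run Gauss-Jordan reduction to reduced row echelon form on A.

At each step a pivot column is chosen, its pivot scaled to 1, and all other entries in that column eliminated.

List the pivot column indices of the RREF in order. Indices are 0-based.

pivot columns: 0, 1, 2, 3

[1] R0 /= 4  ⇒  (1, 1, 3, 4, 1)
     R1 -= 3·R0  ⇒  (0, 0, 2, 2, 1)
     R2 -= 1·R0  ⇒  (0, 4, 0, 3, 0)
     R3 -= 2·R0  ⇒  (0, 0, 2, 0, 2)
[2] R1 <-> R2
[2] R1 /= 4  ⇒  (0, 1, 0, 2, 0)
     R0 -= 1·R1  ⇒  (1, 0, 3, 2, 1)
[3] R2 /= 2  ⇒  (0, 0, 1, 1, 3)
     R0 -= 3·R2  ⇒  (1, 0, 0, 4, 2)
     R3 -= 2·R2  ⇒  (0, 0, 0, 3, 1)
[4] R3 /= 3  ⇒  (0, 0, 0, 1, 2)
     R0 -= 4·R3  ⇒  (1, 0, 0, 0, 4)
     R1 -= 2·R3  ⇒  (0, 1, 0, 0, 1)
     R2 -= 1·R3  ⇒  (0, 0, 1, 0, 1)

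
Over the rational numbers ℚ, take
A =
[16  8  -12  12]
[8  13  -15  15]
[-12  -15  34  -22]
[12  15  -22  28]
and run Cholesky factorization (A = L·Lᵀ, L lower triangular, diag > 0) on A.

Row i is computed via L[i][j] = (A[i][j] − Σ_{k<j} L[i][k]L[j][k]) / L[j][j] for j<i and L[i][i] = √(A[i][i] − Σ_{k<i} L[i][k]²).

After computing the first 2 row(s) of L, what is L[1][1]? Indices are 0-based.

Step 1: L[0][0] = √(16) = 4.
  L[1][0] = (8) / L[0][0] = 2.
Step 2: L[1][1] = √(9) = 3.

L[1][1] = 3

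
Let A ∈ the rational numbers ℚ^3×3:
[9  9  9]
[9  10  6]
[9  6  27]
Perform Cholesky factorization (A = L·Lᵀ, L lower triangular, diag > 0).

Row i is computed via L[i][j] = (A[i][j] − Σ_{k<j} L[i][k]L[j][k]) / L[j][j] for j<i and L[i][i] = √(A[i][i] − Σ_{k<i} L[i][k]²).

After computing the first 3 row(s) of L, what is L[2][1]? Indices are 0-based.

L[2][1] = -3

Step 1: L[0][0] = √(9) = 3.
  L[1][0] = (9) / L[0][0] = 3.
Step 2: L[1][1] = √(1) = 1.
  L[2][0] = (9) / L[0][0] = 3.
  L[2][1] = (-3) / L[1][1] = -3.
Step 3: L[2][2] = √(9) = 3.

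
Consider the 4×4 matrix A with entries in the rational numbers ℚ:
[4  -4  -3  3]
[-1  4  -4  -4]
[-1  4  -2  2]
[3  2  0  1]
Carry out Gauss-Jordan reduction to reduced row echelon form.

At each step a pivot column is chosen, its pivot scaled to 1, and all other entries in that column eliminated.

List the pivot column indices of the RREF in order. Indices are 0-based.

step 1: normalize row 0 (÷4) = (1, -1, -3/4, 3/4)
  row 1: subtract -1×row0 = (0, 3, -19/4, -13/4)
  row 2: subtract -1×row0 = (0, 3, -11/4, 11/4)
  row 3: subtract 3×row0 = (0, 5, 9/4, -5/4)
step 2: normalize row 1 (÷3) = (0, 1, -19/12, -13/12)
  row 0: subtract -1×row1 = (1, 0, -7/3, -1/3)
  row 2: subtract 3×row1 = (0, 0, 2, 6)
  row 3: subtract 5×row1 = (0, 0, 61/6, 25/6)
step 3: normalize row 2 (÷2) = (0, 0, 1, 3)
  row 0: subtract -7/3×row2 = (1, 0, 0, 20/3)
  row 1: subtract -19/12×row2 = (0, 1, 0, 11/3)
  row 3: subtract 61/6×row2 = (0, 0, 0, -79/3)
step 4: normalize row 3 (÷-79/3) = (0, 0, 0, 1)
  row 0: subtract 20/3×row3 = (1, 0, 0, 0)
  row 1: subtract 11/3×row3 = (0, 1, 0, 0)
  row 2: subtract 3×row3 = (0, 0, 1, 0)

pivot columns: 0, 1, 2, 3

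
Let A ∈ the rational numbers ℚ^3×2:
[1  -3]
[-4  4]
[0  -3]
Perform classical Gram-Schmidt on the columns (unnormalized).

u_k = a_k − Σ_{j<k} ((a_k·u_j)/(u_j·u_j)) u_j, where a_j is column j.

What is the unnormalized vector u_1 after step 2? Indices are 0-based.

Step 1: u_0 = a_0 = (1, -4, 0).
Step 2: u_1 = a_1 − (-19/17)·u_0 = (-32/17, -8/17, -3).

u_1 = (-32/17, -8/17, -3)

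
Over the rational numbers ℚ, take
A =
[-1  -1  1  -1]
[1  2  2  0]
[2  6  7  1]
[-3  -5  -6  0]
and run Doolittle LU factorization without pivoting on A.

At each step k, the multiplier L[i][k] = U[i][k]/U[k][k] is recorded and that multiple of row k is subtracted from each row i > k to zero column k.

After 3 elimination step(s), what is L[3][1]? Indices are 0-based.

[col 0] pivot -1
  R1 -= -1*R0 → (0, 1, 3, -1)  (L[1][0] := -1)
  R2 -= -2*R0 → (0, 4, 9, -1)  (L[2][0] := -2)
  R3 -= 3*R0 → (0, -2, -9, 3)  (L[3][0] := 3)
[col 1] pivot 1
  R2 -= 4*R1 → (0, 0, -3, 3)  (L[2][1] := 4)
  R3 -= -2*R1 → (0, 0, -3, 1)  (L[3][1] := -2)
[col 2] pivot -3
  R3 -= 1*R2 → (0, 0, 0, -2)  (L[3][2] := 1)

L[3][1] = -2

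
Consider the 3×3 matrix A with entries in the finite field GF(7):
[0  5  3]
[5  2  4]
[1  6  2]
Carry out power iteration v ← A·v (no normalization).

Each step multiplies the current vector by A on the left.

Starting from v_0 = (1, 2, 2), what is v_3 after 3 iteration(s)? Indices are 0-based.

v_0 = (1, 2, 2).
v_1 = A·v_0 = (2, 3, 3).
v_2 = A·v_1 = (3, 0, 5).
v_3 = A·v_2 = (1, 0, 6).

v_3 = (1, 0, 6)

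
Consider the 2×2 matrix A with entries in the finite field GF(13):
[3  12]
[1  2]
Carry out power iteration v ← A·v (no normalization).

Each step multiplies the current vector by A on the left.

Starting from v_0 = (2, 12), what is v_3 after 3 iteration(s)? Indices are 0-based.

v_0 = (2, 12).
v_1 = A·v_0 = (7, 0).
v_2 = A·v_1 = (8, 7).
v_3 = A·v_2 = (4, 9).

v_3 = (4, 9)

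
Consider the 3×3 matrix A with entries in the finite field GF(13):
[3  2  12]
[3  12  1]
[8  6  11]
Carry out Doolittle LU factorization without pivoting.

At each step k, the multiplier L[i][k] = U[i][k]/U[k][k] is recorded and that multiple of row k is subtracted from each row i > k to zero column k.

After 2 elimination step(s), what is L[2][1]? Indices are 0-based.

L[2][1] = 7

Step 1: pivot at (0,0) is 3.
  row1 ← row1 − (1)·row0  ⇒  L[1][0]=1, U row1=(0, 10, 2)
  row2 ← row2 − (7)·row0  ⇒  L[2][0]=7, U row2=(0, 5, 5)
Step 2: pivot at (1,1) is 10.
  row2 ← row2 − (7)·row1  ⇒  L[2][1]=7, U row2=(0, 0, 4)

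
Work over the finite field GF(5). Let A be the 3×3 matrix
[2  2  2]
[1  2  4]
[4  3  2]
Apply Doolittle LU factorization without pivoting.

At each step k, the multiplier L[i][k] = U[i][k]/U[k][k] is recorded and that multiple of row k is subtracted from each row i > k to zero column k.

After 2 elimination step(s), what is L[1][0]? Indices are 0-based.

L[1][0] = 3

k=0: U[0][0]=2
  eliminate (1,0): mult=3, new row 1: (0, 1, 3); set L[1][0]=3
  eliminate (2,0): mult=2, new row 2: (0, 4, 3); set L[2][0]=2
k=1: U[1][1]=1
  eliminate (2,1): mult=4, new row 2: (0, 0, 1); set L[2][1]=4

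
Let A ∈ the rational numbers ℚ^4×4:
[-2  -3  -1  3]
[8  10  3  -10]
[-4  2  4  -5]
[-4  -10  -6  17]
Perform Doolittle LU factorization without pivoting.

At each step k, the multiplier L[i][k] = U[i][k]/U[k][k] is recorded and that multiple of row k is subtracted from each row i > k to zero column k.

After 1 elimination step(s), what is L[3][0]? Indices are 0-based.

[col 0] pivot -2
  R1 -= -4*R0 → (0, -2, -1, 2)  (L[1][0] := -4)
  R2 -= 2*R0 → (0, 8, 6, -11)  (L[2][0] := 2)
  R3 -= 2*R0 → (0, -4, -4, 11)  (L[3][0] := 2)

L[3][0] = 2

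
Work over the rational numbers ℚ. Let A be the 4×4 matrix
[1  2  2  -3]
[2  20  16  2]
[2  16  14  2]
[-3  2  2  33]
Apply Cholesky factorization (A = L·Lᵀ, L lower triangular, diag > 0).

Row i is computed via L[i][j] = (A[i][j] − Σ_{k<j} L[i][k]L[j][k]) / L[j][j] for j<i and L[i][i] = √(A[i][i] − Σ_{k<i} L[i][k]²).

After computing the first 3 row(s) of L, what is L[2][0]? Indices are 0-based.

Step 1: L[0][0] = √(1) = 1.
  L[1][0] = (2) / L[0][0] = 2.
Step 2: L[1][1] = √(16) = 4.
  L[2][0] = (2) / L[0][0] = 2.
  L[2][1] = (12) / L[1][1] = 3.
Step 3: L[2][2] = √(1) = 1.

L[2][0] = 2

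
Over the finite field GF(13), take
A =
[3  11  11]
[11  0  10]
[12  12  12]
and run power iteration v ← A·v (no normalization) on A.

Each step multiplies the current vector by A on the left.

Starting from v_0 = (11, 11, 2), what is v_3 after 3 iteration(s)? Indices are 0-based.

v_3 = (0, 5, 6)

v_0 = (11, 11, 2).
v_1 = A·v_0 = (7, 11, 2).
v_2 = A·v_1 = (8, 6, 6).
v_3 = A·v_2 = (0, 5, 6).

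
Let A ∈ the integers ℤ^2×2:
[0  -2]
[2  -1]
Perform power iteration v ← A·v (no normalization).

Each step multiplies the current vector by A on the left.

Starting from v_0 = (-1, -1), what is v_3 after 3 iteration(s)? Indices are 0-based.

v_0 = (-1, -1).
v_1 = A·v_0 = (2, -1).
v_2 = A·v_1 = (2, 5).
v_3 = A·v_2 = (-10, -1).

v_3 = (-10, -1)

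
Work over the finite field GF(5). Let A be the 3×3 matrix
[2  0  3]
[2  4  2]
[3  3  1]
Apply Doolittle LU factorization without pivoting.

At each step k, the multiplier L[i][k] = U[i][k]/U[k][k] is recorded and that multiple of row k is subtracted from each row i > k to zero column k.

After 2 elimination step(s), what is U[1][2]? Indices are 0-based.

Step 1: pivot at (0,0) is 2.
  row1 ← row1 − (1)·row0  ⇒  L[1][0]=1, U row1=(0, 4, 4)
  row2 ← row2 − (4)·row0  ⇒  L[2][0]=4, U row2=(0, 3, 4)
Step 2: pivot at (1,1) is 4.
  row2 ← row2 − (2)·row1  ⇒  L[2][1]=2, U row2=(0, 0, 1)

U[1][2] = 4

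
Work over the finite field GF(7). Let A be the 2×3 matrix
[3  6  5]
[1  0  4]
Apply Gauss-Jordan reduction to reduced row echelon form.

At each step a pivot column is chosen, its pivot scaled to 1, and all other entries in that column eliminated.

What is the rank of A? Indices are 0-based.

[1] R0 /= 3  ⇒  (1, 2, 4)
     R1 -= 1·R0  ⇒  (0, 5, 0)
[2] R1 /= 5  ⇒  (0, 1, 0)
     R0 -= 2·R1  ⇒  (1, 0, 4)

rank = 2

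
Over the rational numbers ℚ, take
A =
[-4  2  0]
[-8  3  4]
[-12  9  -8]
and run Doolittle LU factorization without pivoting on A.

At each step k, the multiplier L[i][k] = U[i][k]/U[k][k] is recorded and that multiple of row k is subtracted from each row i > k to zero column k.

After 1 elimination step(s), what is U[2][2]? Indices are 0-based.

U[2][2] = -8

Step 1: pivot at (0,0) is -4.
  row1 ← row1 − (2)·row0  ⇒  L[1][0]=2, U row1=(0, -1, 4)
  row2 ← row2 − (3)·row0  ⇒  L[2][0]=3, U row2=(0, 3, -8)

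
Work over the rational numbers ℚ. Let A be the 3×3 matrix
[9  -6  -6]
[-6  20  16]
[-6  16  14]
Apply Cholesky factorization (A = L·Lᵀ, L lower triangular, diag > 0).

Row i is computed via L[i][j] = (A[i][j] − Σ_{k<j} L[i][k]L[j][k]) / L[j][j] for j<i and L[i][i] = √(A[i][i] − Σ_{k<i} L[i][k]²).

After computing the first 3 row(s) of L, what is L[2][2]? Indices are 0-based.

L[2][2] = 1

Step 1: L[0][0] = √(9) = 3.
  L[1][0] = (-6) / L[0][0] = -2.
Step 2: L[1][1] = √(16) = 4.
  L[2][0] = (-6) / L[0][0] = -2.
  L[2][1] = (12) / L[1][1] = 3.
Step 3: L[2][2] = √(1) = 1.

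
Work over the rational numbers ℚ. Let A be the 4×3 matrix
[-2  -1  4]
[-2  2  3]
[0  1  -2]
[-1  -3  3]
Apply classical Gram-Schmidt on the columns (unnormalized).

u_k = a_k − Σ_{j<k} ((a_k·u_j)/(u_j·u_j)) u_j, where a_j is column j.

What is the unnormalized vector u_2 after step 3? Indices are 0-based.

Step 1: u_0 = a_0 = (-2, -2, 0, -1).
Step 2: u_1 = a_1 − (1/9)·u_0 = (-7/9, 20/9, 1, -26/9).
Step 3: u_2 = a_2 − (-17/9)·u_0 − (-32/67)·u_1 = (-10/67, 19/67, -102/67, -18/67).

u_2 = (-10/67, 19/67, -102/67, -18/67)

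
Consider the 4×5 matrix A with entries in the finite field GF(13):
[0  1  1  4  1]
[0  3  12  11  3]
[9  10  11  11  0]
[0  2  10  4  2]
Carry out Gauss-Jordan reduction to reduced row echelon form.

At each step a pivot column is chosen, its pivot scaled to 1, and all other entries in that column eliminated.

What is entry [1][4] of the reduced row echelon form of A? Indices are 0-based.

pivot(0,0): swap R0↔R2
pivot(0,0)=9: scale R0 → (1, 4, 7, 7, 0)
pivot(1,1)=3: scale R1 → (0, 1, 4, 8, 1)
  clear (0,1): R0 −= (4)R1 → (1, 0, 4, 1, 9)
  clear (2,1): R2 −= (1)R1 → (0, 0, 10, 9, 0)
  clear (3,1): R3 −= (2)R1 → (0, 0, 2, 1, 0)
pivot(2,2)=10: scale R2 → (0, 0, 1, 10, 0)
  clear (0,2): R0 −= (4)R2 → (1, 0, 0, 0, 9)
  clear (1,2): R1 −= (4)R2 → (0, 1, 0, 7, 1)
  clear (3,2): R3 −= (2)R2 → (0, 0, 0, 7, 0)
pivot(3,3)=7: scale R3 → (0, 0, 0, 1, 0)
  clear (1,3): R1 −= (7)R3 → (0, 1, 0, 0, 1)
  clear (2,3): R2 −= (10)R3 → (0, 0, 1, 0, 0)

M[1][4] = 1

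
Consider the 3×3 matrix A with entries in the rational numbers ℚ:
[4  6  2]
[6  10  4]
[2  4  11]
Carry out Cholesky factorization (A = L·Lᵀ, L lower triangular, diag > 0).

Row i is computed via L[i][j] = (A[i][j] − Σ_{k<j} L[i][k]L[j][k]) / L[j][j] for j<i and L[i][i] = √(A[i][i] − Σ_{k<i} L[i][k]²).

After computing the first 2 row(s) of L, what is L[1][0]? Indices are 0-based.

L[1][0] = 3

Step 1: L[0][0] = √(4) = 2.
  L[1][0] = (6) / L[0][0] = 3.
Step 2: L[1][1] = √(1) = 1.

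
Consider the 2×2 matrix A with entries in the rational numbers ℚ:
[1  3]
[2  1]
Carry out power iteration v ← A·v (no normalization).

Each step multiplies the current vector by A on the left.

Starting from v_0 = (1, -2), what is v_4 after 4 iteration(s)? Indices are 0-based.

v_0 = (1, -2).
v_1 = A·v_0 = (-5, 0).
v_2 = A·v_1 = (-5, -10).
v_3 = A·v_2 = (-35, -20).
v_4 = A·v_3 = (-95, -90).

v_4 = (-95, -90)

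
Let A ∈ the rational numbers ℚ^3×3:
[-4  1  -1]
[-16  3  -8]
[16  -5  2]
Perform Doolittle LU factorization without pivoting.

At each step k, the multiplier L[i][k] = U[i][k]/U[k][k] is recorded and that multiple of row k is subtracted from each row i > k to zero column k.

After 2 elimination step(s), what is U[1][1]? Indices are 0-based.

k=0: U[0][0]=-4
  eliminate (1,0): mult=4, new row 1: (0, -1, -4); set L[1][0]=4
  eliminate (2,0): mult=-4, new row 2: (0, -1, -2); set L[2][0]=-4
k=1: U[1][1]=-1
  eliminate (2,1): mult=1, new row 2: (0, 0, 2); set L[2][1]=1

U[1][1] = -1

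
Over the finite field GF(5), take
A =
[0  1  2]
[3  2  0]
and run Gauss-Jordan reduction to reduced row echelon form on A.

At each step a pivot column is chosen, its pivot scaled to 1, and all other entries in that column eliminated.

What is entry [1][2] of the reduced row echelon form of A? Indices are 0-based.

M[1][2] = 2

[1] R0 <-> R1
[1] R0 /= 3  ⇒  (1, 4, 0)
[2] R1 /= 1  ⇒  (0, 1, 2)
     R0 -= 4·R1  ⇒  (1, 0, 2)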